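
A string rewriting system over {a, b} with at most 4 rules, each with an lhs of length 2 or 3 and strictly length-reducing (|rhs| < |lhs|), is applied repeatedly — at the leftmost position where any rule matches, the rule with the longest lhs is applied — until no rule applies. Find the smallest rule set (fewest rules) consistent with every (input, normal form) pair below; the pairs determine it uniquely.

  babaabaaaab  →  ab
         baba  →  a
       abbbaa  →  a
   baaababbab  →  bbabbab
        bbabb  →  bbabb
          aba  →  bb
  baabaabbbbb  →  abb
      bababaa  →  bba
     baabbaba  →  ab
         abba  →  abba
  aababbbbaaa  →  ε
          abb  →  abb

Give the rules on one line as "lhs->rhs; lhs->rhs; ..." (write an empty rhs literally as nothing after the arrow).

aaa->; aab->; aba->bb; bbb->a

  | babaabaaaab => bbbabaaaab => aabaaaab => aaaab => ab
  | baba => bbb => a
  | abbbaa => aaaa => a
  | baaababbab => bbabbab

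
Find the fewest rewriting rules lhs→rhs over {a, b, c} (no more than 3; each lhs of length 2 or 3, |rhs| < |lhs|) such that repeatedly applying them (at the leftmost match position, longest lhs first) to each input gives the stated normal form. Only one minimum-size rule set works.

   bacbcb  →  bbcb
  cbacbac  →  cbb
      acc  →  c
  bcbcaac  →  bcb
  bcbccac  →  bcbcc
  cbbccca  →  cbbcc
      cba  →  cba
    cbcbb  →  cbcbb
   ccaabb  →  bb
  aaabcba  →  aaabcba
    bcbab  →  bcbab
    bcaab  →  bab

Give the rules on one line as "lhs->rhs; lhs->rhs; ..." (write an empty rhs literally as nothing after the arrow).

ac->; ca->

  | bacbcb => bbcb
  | cbacbac => cbbac => cbb
  | acc => c
  | bcbcaac => bcbac => bcb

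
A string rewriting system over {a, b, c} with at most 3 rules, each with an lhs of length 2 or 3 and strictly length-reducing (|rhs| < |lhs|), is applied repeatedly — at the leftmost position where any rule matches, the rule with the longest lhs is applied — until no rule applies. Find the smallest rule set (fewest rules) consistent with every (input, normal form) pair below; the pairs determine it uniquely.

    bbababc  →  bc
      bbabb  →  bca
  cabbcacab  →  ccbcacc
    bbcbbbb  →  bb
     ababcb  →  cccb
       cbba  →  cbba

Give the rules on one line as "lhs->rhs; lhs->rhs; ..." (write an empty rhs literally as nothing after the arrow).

ab->c; bcb->ca; bcc->

  | bbababc => bbcabc => bbccc => bc
  | bbabb => bbcb => bca
  | cabbcacab => ccbcacab => ccbcacc
  | bbcbbbb => bcabbb => bccbb => bb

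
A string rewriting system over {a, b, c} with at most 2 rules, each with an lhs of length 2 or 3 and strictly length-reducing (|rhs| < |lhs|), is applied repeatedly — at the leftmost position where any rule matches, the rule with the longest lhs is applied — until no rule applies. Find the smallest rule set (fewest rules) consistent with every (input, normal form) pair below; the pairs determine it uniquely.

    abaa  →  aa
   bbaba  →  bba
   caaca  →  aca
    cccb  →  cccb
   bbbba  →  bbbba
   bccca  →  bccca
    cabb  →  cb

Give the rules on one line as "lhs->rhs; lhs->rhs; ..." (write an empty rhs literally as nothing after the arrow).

ab->; caa->a

  | abaa => aa
  | bbaba => bba
  | caaca => aca
  | cccb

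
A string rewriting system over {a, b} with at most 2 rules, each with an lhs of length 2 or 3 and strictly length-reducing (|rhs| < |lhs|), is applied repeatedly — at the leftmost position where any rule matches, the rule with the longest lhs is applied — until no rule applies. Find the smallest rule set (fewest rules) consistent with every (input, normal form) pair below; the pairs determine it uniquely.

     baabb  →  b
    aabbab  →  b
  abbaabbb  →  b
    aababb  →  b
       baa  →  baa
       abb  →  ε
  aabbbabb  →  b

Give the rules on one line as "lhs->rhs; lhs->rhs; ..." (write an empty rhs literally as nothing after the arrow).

  | baabb => babb => bbb => b
  | aabbab => abbab => bbab => ab => b
  | abbaabbb => bbaabbb => aabbb => abbb => bbb => b
  | aababb => ababb => babb => bbb => b

ab->b; bb->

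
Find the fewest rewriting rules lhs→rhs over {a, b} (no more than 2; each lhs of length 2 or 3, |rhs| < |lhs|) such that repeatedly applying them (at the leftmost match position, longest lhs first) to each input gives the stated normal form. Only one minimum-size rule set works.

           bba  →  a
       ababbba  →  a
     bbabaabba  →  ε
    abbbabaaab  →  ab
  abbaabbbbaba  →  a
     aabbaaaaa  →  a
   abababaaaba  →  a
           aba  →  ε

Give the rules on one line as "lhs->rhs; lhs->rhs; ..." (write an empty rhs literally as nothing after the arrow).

aa->; ba->a

  | bba => ba => a
  | ababbba => aabbba => bbba => bba => ba => a
  | bbabaabba => babaabba => abaabba => aaabba => abba => aba => aa => ε
  | abbbabaaab => abbabaaab => ababaaab => aabaaab => baaab => aaab => ab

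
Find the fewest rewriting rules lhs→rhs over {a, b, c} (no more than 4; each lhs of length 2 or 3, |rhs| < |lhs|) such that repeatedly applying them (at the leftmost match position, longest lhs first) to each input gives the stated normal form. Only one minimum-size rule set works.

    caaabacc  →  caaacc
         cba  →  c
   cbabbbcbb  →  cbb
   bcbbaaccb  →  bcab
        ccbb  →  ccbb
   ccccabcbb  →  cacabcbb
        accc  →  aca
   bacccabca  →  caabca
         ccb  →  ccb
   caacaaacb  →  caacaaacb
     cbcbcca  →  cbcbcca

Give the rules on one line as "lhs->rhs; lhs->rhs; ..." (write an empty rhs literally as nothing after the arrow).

ba->; bbc->a; ccc->ca

  | caaabacc => caaacc
  | cba => c
  | cbabbbcbb => cbbbcbb => cbabb => cbb
  | bcbbaaccb => bcbaccb => bcccb => bcab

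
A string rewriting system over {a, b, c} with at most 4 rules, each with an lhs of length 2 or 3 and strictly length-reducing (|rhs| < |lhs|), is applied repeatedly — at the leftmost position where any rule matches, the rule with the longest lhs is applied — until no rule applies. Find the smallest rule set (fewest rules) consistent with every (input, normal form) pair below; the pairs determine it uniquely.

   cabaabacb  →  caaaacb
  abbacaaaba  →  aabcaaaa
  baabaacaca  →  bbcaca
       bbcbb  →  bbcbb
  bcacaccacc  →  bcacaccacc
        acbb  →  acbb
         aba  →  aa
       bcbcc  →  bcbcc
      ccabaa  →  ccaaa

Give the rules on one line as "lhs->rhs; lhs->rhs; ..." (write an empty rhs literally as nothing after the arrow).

  | cabaabacb => caaabacb => caaaacb
  | abbacaaaba => aabcaaaba => aabcaaaa
  | baabaacaca => bbbaacaca => babacaca => baacaca => bbcaca
  | bbcbb

aba->aa; baa->bb; bba->ab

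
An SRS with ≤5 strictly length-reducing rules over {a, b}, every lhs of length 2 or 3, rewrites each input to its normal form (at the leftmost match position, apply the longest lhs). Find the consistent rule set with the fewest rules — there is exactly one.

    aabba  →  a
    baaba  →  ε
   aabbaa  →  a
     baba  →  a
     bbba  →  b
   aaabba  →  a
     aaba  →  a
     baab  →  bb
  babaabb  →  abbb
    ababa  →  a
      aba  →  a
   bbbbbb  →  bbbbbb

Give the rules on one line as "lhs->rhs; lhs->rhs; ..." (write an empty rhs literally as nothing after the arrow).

  | aabba => abba => a
  | baaba => bba => ε
  | aabbaa => abbaa => aa => a
  | baba => aba => aa => a

aa->a; ba->a; baa->b; bba->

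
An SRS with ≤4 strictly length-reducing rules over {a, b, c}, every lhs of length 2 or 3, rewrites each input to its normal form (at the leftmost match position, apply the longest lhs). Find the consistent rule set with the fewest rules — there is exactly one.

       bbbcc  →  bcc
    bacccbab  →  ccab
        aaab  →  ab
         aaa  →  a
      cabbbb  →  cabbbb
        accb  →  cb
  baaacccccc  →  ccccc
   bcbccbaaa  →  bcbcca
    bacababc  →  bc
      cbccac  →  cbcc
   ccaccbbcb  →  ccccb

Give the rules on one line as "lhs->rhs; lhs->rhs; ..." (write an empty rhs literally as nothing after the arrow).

aa->; ac->; ba->a; bbc->c

  | bbbcc => bcc
  | bacccbab => acccbab => ccbab => ccab
  | aaab => ab
  | aaa => a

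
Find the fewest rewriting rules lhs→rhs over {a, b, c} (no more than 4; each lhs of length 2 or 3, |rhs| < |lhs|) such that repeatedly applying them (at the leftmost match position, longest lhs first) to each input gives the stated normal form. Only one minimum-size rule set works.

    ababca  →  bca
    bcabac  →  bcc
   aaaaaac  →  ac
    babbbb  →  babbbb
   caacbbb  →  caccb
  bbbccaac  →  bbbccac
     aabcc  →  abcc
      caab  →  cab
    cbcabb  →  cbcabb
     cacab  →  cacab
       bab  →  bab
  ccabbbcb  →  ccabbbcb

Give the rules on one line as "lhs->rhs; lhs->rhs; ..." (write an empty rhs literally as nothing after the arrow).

  | ababca => bca
  | bcabac => bcc
  | aaaaaac => aaaaac => aaaac => aaac => aac => ac
  | babbbb

aa->a; aba->; cbb->cc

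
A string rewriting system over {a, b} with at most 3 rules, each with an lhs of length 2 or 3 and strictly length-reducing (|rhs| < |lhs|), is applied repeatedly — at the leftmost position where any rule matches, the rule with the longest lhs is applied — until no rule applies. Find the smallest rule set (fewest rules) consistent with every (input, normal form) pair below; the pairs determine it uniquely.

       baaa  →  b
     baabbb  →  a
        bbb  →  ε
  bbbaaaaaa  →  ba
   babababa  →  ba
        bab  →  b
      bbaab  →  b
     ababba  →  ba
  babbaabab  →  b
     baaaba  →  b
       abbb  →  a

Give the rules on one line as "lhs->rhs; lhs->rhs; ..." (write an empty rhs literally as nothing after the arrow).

aa->b; ab->; bb->a

  | baaa => bba => aa => b
  | baabbb => bbbbb => abbb => bb => a
  | bbb => ab => ε
  | bbbaaaaaa => abaaaaaa => aaaaaa => baaaa => bbaa => aaa => ba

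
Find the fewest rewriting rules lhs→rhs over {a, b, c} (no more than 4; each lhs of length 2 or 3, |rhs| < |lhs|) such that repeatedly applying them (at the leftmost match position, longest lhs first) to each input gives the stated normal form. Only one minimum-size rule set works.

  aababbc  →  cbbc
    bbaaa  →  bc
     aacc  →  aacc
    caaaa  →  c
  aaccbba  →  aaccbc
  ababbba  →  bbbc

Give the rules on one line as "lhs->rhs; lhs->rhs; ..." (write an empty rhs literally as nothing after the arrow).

ab->c; ba->c; ca->b

  | aababbc => acabbc => abbbc => cbbc
  | bbaaa => bcaa => bba => bc
  | aacc
  | caaaa => baaa => caa => ba => c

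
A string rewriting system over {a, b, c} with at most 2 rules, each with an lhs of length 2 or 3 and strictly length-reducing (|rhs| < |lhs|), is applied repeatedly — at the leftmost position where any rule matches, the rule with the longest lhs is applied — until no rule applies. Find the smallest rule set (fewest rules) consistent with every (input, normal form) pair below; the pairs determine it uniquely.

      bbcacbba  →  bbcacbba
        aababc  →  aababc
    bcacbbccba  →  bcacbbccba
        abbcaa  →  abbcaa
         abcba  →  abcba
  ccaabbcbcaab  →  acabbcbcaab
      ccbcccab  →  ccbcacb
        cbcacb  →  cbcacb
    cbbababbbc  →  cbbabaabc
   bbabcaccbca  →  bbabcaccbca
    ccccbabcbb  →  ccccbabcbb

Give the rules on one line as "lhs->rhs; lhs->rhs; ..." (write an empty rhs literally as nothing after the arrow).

bbb->ab; cca->ac

  | bbcacbba
  | aababc
  | bcacbbccba
  | abbcaa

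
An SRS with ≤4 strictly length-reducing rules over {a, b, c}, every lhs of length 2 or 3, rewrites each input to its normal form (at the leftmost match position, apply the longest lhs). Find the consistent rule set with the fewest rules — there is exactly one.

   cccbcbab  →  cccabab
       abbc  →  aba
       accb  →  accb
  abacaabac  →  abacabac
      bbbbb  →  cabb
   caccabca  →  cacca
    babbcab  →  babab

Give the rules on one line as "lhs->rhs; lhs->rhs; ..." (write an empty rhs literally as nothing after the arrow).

aa->a; bbb->ca; bc->a

  | cccbcbab => cccabab
  | abbc => aba
  | accb
  | abacaabac => abacabac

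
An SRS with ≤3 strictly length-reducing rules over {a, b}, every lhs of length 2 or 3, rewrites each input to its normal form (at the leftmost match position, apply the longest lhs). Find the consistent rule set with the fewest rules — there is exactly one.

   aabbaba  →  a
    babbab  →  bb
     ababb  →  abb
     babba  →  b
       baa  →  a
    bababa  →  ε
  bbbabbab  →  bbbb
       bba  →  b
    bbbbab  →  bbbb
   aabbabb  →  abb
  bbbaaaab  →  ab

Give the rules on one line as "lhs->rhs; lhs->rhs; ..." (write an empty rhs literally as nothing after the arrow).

aab->a; ba->

  | aabbaba => ababa => aba => a
  | babbab => bbab => bb
  | ababb => abb
  | babba => bba => b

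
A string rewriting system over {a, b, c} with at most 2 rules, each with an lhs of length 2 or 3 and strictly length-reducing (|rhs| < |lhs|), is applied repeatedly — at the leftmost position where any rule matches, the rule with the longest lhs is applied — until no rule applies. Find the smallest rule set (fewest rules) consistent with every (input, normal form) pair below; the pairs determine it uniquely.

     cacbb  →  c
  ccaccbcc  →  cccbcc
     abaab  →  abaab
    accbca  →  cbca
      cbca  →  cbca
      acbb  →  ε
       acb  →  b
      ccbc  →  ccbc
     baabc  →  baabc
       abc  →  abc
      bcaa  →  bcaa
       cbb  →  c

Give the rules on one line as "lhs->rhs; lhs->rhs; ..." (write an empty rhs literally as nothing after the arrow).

ac->; bb->

  | cacbb => cbb => c
  | ccaccbcc => cccbcc
  | abaab
  | accbca => cbca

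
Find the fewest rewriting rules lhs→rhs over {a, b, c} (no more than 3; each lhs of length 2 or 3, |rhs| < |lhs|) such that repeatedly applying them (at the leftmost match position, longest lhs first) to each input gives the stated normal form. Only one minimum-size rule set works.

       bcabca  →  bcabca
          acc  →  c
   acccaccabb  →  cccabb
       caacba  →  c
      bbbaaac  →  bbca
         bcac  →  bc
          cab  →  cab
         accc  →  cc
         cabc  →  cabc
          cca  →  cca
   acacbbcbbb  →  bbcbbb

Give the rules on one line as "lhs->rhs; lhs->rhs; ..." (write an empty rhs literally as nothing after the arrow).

ac->; ba->c

  | bcabca
  | acc => c
  | acccaccabb => ccaccabb => cccabb
  | caacba => caba => cac => c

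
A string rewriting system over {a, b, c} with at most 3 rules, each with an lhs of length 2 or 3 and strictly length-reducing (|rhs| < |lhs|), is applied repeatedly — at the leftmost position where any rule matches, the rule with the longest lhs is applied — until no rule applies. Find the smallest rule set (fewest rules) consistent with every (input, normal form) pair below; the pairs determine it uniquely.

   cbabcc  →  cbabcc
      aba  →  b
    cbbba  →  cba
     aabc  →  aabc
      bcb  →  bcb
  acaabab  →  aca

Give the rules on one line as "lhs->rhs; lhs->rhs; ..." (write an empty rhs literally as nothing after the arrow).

  | cbabcc
  | aba => b
  | cbbba => cba
  | aabc

aba->b; bb->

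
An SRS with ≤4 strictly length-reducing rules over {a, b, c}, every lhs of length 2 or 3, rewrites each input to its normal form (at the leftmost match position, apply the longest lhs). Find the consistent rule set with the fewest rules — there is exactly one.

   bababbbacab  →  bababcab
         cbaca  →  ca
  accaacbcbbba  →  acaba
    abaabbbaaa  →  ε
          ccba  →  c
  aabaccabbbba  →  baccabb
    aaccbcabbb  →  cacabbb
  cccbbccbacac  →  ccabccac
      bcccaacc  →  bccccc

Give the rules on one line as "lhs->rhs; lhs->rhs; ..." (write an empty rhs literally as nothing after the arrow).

  | bababbbacab => bababcab
  | cbaca => aaca => ca
  | accaacbcbbba => acccbcbbba => accacbbba => accaabba => accbba => acaba
  | abaabbbaaa => abbbbaaa => abbaa => aa => ε

aa->; bba->; cb->a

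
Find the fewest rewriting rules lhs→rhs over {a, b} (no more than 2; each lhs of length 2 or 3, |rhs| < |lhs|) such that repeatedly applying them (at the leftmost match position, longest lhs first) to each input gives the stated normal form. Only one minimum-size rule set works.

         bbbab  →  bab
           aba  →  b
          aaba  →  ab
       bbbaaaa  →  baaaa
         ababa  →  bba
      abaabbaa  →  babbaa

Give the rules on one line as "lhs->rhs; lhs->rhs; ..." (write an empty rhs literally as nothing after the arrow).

  | bbbab => bab
  | aba => b
  | aaba => ab
  | bbbaaaa => baaaa

aba->b; bbb->b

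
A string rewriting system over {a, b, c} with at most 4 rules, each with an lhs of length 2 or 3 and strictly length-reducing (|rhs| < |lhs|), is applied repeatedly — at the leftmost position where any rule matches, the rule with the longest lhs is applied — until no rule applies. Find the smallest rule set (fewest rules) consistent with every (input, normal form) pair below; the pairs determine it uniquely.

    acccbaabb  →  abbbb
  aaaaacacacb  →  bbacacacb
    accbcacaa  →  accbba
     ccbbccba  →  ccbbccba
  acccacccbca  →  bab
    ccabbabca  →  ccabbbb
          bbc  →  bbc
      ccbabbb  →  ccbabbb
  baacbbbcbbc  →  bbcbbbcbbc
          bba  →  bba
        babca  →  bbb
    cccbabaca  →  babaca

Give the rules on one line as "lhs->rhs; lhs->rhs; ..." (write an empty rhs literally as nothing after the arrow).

aa->b; bca->ab; ccc->

  | acccbaabb => abaabb => abbbb
  | aaaaacacacb => baaacacacb => bbacacacb
  | accbcacaa => accabcaa => accaaba => accbba
  | ccbbccba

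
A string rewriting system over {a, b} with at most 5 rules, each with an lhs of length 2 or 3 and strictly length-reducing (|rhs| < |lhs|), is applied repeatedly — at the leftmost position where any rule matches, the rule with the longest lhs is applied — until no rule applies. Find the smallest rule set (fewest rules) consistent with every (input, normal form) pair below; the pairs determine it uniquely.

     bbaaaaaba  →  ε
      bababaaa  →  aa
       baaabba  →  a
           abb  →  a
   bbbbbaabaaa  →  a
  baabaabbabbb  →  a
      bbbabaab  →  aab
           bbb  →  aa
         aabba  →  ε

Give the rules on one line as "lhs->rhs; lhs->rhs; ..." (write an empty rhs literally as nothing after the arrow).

aaa->; ba->a; bb->; bbb->aa

  | bbaaaaaba => aaaaaba => aaba => aaa => ε
  | bababaaa => ababaaa => aabaaa => aaaaa => aa
  | baaabba => aaabba => bba => a
  | abb => a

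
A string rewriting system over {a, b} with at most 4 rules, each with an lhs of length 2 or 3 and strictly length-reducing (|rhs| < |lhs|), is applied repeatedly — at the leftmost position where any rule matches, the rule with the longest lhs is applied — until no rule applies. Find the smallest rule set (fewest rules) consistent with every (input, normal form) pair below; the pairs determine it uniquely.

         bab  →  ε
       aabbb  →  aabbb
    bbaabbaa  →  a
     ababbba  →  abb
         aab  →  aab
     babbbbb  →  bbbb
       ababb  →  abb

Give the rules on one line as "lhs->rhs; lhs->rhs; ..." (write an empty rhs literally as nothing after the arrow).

  | bab => ε
  | aabbb
  | bbaabbaa => babbaa => baa => a
  | ababbba => abbba => abb

aba->a; ba->; bab->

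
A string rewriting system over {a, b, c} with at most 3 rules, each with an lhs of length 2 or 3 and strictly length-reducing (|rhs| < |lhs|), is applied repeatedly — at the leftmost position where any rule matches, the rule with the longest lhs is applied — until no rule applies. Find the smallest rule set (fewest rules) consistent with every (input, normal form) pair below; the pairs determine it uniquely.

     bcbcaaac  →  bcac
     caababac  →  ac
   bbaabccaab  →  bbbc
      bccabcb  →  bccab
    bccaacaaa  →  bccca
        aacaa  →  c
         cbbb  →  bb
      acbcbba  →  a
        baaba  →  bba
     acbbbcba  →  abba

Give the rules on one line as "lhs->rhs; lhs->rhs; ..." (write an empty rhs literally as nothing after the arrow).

  | bcbcaaac => bcaaac => bcac
  | caababac => cbabac => abac => ac
  | bbaabccaab => bbbccaab => bbbccb => bbbc
  | bccabcb => bccab

aa->; aba->a; cb->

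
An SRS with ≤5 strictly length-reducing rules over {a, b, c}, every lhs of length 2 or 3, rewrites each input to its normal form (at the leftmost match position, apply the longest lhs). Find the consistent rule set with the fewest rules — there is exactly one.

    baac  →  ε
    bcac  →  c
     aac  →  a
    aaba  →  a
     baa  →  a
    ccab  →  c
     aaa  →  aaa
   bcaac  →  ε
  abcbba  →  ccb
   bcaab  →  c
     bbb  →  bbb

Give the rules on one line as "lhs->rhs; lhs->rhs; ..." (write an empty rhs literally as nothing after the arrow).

  | baac => ac => ε
  | bcac => bac => c
  | aac => a
  | aaba => aca => a

ab->c; ac->; ba->; ca->a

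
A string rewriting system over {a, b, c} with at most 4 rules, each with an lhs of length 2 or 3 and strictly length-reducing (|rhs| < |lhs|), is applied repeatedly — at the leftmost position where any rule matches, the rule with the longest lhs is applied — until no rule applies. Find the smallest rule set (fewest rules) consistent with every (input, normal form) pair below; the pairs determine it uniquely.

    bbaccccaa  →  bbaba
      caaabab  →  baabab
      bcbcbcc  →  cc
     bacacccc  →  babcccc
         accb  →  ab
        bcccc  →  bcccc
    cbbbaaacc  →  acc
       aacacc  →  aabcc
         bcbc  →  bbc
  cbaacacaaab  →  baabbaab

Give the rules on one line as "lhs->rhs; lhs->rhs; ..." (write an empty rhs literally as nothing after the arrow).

  | bbaccccaa => bbacccba => bbaccba => bbacba => bbaba
  | caaabab => baabab
  | bcbcbcc => bbcbcc => bbbcc => cc
  | bacacccc => babcccc

aaa->a; bbb->; ca->b; cb->b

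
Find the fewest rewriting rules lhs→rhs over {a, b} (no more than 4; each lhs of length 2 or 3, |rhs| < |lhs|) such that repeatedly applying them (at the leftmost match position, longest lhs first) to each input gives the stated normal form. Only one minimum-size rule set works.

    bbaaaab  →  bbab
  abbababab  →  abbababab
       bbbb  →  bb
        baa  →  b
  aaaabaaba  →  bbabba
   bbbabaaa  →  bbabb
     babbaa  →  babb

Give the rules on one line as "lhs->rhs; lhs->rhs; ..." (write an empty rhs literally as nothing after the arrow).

aa->; aaa->bb; bbb->bb

  | bbaaaab => bbbbab => bbbab => bbab
  | abbababab
  | bbbb => bbb => bb
  | baa => b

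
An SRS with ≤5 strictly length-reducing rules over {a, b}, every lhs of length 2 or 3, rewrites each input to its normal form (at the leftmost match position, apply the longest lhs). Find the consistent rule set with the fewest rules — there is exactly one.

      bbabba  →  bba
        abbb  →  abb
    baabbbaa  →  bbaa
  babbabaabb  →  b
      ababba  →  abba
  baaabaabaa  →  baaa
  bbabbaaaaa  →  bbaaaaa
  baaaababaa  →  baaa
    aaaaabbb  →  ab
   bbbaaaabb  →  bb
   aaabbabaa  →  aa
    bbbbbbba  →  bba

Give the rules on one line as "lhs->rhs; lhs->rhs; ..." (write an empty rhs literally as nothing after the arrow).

aab->; aba->a; bab->; bbb->bb

  | bbabba => bba
  | abbb => abb
  | baabbbaa => bbbaa => bbaa
  | babbabaabb => babaabb => aabb => b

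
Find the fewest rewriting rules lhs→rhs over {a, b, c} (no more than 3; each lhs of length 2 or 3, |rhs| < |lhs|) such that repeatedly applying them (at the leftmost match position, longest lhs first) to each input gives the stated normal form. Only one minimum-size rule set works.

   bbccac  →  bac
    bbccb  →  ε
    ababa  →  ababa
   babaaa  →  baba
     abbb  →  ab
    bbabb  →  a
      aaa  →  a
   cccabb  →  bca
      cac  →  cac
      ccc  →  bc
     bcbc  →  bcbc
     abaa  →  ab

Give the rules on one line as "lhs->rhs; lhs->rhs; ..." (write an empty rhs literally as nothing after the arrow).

aa->; bb->; cc->b

  | bbccac => ccac => bac
  | bbccb => ccb => bb => ε
  | ababa
  | babaaa => baba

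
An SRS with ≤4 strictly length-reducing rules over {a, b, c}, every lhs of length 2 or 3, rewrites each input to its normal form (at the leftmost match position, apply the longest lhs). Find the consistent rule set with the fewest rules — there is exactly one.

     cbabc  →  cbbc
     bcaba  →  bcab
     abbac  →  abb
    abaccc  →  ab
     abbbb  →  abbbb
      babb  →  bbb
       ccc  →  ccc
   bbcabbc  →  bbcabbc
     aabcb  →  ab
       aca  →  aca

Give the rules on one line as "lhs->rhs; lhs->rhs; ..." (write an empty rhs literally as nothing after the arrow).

  | cbabc => cbbc
  | bcaba => bcab
  | abbac => abba => abb
  | abaccc => abacc => abac => aba => ab

abc->; ba->b; bac->ba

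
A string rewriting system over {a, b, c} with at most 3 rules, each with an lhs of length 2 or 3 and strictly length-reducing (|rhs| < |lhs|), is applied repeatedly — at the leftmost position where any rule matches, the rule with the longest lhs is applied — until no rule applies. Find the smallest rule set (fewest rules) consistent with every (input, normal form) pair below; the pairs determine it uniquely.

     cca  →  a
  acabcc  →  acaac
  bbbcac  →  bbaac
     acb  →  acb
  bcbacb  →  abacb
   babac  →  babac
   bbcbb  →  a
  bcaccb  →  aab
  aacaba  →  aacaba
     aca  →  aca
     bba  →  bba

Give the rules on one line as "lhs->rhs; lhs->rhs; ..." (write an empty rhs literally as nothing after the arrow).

  | cca => a
  | acabcc => acaac
  | bbbcac => bbaac
  | acb

abb->c; bc->a; cc->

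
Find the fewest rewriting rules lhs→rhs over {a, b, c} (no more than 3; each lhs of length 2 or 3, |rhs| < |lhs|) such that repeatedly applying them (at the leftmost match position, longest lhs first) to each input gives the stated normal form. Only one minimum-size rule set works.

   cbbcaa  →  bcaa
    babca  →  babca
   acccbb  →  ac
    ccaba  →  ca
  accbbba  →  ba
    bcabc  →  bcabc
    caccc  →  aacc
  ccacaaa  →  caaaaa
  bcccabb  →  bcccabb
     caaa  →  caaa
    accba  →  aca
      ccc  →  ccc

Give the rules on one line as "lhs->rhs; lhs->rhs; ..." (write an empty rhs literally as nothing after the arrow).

aba->ba; cac->aa; cb->

  | cbbcaa => bcaa
  | babca
  | acccbb => accb => ac
  | ccaba => ccba => ca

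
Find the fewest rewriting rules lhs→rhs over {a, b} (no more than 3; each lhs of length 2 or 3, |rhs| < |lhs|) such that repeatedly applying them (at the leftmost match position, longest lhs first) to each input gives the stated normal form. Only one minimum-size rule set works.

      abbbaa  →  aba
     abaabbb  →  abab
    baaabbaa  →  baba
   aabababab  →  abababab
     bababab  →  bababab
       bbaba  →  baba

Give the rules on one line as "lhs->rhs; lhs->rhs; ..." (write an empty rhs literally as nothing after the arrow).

  | abbbaa => abbaa => abaa => aba
  | abaabbb => ababbb => ababb => abab
  | baaabbaa => baabbaa => babbaa => babaa => baba
  | aabababab => abababab

aa->a; bb->b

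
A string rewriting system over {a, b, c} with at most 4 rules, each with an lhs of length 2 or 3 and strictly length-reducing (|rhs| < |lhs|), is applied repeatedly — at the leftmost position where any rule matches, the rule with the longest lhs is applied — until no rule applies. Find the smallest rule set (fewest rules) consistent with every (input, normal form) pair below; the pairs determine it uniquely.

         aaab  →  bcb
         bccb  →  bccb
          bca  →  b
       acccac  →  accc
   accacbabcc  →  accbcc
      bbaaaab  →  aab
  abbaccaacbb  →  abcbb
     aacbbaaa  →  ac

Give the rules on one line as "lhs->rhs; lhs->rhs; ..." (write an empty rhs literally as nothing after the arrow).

  | aaab => bcb
  | bccb
  | bca => b
  | acccac => accc

aaa->bc; aca->c; ba->; ca->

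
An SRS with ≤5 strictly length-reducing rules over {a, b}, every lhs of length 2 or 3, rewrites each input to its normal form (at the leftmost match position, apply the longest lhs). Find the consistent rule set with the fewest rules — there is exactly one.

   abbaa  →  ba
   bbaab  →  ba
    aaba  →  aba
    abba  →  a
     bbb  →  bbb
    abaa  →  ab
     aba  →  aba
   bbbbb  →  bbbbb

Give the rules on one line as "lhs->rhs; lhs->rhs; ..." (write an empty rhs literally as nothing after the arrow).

  | abbaa => aaa => ba
  | bbaab => babb => ba
  | aaba => aba
  | abba => aa => a

aa->a; aaa->ba; abb->a; baa->ab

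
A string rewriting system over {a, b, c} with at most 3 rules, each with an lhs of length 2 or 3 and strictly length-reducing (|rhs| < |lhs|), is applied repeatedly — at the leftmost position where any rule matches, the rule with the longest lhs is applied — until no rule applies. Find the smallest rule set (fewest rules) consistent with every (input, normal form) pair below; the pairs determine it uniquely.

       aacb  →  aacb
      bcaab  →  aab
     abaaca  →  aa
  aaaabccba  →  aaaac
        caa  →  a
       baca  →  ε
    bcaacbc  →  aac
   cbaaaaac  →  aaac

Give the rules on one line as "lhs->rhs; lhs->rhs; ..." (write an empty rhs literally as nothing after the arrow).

ba->; bc->; ca->

  | aacb
  | bcaab => aab
  | abaaca => aaca => aa
  | aaaabccba => aaaacba => aaaac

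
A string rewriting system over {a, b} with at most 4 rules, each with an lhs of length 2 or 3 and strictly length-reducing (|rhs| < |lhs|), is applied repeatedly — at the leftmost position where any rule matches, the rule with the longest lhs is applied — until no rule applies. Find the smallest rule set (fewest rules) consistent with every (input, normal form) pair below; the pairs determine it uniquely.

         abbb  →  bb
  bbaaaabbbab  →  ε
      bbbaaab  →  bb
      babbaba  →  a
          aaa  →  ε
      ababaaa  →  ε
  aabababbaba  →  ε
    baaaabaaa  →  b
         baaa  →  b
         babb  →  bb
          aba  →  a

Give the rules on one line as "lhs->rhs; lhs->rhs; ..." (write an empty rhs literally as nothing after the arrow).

aa->b; ab->; ba->; bba->a

  | abbb => bb
  | bbaaaabbbab => aaaabbbab => baabbbab => abbbab => bbab => ab => ε
  | bbbaaab => baaab => aab => bb
  | babbaba => bbaba => aba => a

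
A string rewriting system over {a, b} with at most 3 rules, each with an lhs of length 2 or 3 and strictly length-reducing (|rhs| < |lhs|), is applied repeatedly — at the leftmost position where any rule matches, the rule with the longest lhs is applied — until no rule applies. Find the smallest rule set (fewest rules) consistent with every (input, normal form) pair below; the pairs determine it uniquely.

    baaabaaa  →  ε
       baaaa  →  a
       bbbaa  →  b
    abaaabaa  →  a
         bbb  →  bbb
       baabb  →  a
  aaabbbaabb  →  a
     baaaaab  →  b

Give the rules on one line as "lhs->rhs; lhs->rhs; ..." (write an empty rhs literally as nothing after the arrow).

  | baaabaaa => aabaaa => baaa => aa => ε
  | baaaa => aaa => a
  | bbbaa => bba => b
  | abaaabaa => aaaabaa => aabaa => baa => a

aa->; ab->a; ba->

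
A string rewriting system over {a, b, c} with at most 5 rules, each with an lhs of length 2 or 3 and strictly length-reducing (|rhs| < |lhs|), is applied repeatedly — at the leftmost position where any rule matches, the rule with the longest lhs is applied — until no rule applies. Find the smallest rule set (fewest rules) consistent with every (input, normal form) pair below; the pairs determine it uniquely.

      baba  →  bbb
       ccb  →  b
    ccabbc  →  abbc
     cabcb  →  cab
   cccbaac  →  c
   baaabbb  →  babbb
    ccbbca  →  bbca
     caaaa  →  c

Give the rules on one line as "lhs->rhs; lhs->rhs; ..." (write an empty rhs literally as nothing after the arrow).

  | baba => bbb
  | ccb => b
  | ccabbc => abbc
  | cabcb => cab

aa->; aba->bb; cb->; cc->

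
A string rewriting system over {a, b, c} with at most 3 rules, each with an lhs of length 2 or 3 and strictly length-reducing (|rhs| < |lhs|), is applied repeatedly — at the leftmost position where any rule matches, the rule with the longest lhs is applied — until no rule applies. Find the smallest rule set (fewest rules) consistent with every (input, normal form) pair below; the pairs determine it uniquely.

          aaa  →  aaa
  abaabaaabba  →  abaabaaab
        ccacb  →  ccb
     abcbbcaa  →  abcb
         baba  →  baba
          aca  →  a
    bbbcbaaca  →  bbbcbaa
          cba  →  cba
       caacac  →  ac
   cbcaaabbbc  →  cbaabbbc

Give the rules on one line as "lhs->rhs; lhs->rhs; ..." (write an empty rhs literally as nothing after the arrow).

  | aaa
  | abaabaaabba => abaabaaab
  | ccacb => ccb
  | abcbbcaa => abcbba => abcb

bba->b; ca->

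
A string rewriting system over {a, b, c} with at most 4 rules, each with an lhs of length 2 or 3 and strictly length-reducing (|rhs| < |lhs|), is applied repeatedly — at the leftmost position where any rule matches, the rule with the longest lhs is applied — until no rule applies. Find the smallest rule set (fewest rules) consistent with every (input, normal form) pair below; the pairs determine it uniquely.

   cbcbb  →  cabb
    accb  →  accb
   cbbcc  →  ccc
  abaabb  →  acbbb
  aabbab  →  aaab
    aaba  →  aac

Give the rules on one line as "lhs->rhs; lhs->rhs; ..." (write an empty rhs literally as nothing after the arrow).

  | cbcbb => cabb
  | accb
  | cbbcc => cbac => ccc
  | abaabb => acbbb

ba->c; baa->cb; bc->a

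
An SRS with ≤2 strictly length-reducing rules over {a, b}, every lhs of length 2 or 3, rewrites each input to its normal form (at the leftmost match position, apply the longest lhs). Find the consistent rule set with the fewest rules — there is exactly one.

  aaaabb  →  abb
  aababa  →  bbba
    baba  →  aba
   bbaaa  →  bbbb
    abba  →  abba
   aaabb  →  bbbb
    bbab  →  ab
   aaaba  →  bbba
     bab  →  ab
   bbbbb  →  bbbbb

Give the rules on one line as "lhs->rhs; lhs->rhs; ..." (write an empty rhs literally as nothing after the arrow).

  | aaaabb => bbabb => babb => abb
  | aababa => aaaba => bbba
  | baba => aba
  | bbaaa => bbbb

aaa->bb; bab->ab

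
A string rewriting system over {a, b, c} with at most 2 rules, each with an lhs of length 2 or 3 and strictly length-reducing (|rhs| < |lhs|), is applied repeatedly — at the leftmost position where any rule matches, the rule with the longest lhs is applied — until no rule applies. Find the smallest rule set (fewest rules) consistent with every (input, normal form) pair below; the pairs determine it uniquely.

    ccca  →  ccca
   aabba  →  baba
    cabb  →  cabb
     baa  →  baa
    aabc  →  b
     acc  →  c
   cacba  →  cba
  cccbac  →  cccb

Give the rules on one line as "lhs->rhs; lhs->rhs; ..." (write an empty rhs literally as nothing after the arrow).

aab->ba; ac->

  | ccca
  | aabba => baba
  | cabb
  | baa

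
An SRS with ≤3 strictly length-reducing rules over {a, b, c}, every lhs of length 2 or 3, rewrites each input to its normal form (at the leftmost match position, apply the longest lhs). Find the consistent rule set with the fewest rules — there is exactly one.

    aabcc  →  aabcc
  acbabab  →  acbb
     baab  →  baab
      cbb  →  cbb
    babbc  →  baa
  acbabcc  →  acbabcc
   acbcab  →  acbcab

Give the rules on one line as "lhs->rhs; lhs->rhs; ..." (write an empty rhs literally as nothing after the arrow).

aba->; bbc->a

  | aabcc
  | acbabab => acbb
  | baab
  | cbb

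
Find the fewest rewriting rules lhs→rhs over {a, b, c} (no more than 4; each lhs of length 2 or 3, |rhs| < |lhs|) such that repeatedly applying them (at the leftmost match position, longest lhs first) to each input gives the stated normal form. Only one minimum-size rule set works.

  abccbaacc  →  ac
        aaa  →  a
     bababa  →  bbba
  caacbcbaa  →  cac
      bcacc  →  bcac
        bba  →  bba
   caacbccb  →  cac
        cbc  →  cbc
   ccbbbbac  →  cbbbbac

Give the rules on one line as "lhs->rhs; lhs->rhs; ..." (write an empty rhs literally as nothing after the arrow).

  | abccbaacc => bccbaacc => bcbaacc => acaacc => accc => acc => ac
  | aaa => a
  | bababa => bbaba => bbba
  | caacbcbaa => ccbcbaa => cbcbaa => cacaa => cac

aa->; ab->b; bcb->ac; cc->c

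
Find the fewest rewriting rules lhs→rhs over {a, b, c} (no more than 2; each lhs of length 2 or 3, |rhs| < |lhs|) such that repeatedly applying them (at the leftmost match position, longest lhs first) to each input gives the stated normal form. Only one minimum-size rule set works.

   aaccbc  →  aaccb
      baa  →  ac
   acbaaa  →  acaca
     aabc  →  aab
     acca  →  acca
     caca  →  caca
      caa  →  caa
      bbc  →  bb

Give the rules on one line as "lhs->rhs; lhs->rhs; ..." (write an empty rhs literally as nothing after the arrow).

baa->ac; bc->b

  | aaccbc => aaccb
  | baa => ac
  | acbaaa => acaca
  | aabc => aab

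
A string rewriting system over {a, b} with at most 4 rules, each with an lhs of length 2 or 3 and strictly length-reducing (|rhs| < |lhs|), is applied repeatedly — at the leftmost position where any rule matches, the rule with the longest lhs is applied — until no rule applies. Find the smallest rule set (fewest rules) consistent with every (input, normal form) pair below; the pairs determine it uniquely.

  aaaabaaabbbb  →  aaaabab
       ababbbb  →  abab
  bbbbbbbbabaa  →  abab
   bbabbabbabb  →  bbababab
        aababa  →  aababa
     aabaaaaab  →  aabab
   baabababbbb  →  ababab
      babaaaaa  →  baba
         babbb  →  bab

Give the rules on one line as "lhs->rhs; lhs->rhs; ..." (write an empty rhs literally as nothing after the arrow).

abb->ab; baa->bb; bbb->ab

  | aaaabaaabbbb => aaaabbabbbb => aaaababbbb => aaaababbb => aaaababb => aaaabab
  | ababbbb => ababbb => ababb => abab
  | bbbbbbbbabaa => abbbbbbabaa => abbbbbabaa => abbbbabaa => abbbabaa => abbabaa => ababaa => ababb => abab
  | bbabbabbabb => bbababbabb => bbabababb => bbababab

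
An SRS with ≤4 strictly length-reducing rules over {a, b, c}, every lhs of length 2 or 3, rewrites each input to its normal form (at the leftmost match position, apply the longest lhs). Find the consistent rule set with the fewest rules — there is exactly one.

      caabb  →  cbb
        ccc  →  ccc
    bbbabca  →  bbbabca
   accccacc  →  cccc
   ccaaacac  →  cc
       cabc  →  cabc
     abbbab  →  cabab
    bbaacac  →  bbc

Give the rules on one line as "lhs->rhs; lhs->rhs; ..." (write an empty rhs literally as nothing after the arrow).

aa->; abb->ca; ac->

  | caabb => cbb
  | ccc
  | bbbabca
  | accccacc => cccacc => cccc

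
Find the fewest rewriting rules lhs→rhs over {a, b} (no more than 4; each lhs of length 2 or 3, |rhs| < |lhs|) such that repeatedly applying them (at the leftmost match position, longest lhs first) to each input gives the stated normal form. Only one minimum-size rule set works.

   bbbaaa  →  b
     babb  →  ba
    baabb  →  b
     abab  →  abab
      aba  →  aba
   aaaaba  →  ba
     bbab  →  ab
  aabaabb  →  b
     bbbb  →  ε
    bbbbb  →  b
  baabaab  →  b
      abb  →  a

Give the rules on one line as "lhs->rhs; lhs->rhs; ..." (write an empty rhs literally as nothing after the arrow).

aa->; aaa->aa; bb->

  | bbbaaa => baaa => baa => b
  | babb => ba
  | baabb => bbb => b
  | abab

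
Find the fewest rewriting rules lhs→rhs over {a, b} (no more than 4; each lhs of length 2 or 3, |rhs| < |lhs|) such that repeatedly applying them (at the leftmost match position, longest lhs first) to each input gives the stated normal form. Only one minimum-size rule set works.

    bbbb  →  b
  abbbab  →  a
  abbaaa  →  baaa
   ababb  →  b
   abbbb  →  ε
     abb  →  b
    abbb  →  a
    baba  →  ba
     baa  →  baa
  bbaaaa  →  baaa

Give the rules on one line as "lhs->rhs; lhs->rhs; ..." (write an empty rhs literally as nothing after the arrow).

ab->; bb->a; bba->b

  | bbbb => abb => b
  | abbbab => bbab => bb => a
  | abbaaa => baaa
  | ababb => abb => b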